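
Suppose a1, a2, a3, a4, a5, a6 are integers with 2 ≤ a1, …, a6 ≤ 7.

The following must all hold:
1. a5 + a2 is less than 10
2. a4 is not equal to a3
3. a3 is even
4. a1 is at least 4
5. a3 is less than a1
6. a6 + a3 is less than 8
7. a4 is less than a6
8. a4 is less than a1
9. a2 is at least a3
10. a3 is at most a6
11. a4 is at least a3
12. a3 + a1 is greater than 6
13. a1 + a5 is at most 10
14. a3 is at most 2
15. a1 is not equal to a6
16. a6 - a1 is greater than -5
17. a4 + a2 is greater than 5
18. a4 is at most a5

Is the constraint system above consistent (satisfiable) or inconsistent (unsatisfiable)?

Try a1 = 7, a2 = 4, a3 = 2, a4 = 3, a5 = 3, a6 = 4.
Check constraint 1: a5 + a2 = 7; constraint 6: a6 + a3 = 6; constraint 12: a3 + a1 = 9. The remaining constraints are straightforward to verify.

Satisfiable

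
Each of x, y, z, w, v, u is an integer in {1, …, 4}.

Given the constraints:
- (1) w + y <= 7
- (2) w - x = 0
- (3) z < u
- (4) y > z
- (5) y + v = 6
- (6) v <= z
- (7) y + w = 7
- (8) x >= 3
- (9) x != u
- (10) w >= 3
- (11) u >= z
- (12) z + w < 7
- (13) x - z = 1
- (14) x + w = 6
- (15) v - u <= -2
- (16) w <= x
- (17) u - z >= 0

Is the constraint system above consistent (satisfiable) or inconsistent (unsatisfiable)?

The assignment x = 3, y = 4, z = 2, w = 3, v = 2, u = 4 works:
  constraint 1 holds since w + y = 7.
  constraint 2 holds since w - x = 0.
  constraint 5 holds since y + v = 6.
The rest check out directly.

Satisfiable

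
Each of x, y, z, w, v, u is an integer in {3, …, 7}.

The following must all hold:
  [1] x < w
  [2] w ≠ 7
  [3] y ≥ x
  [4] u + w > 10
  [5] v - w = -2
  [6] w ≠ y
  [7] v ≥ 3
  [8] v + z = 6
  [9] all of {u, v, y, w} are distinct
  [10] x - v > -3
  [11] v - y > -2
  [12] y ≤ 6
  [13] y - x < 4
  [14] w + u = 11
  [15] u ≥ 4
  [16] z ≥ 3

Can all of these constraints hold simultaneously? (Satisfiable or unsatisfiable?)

Satisfiable

Take x = 3, y = 4, z = 3, w = 5, v = 3, u = 6. Then constraint 4: u + w = 11; constraint 5: v - w = -2; constraint 8: v + z = 6, and every other listed constraint is also met.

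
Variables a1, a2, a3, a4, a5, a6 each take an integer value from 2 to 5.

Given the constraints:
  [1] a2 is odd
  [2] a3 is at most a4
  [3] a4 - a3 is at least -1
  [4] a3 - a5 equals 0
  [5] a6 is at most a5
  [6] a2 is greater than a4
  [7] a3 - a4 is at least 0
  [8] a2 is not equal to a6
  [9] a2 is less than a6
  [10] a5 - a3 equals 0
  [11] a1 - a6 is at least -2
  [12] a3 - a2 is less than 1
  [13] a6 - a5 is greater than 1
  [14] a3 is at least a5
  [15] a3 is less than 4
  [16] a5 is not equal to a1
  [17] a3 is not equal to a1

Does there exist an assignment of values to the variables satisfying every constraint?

Unsatisfiable

Constraints 2, 5, 6, 9, and 14 give a3 ≤ a4, a4 < a2, a2 < a6, a6 ≤ a5, a5 ≤ a3. Chaining: a3 ≤ a4 < a2 < a6 ≤ a5 ≤ a3, which forces a3 < a3 — impossible.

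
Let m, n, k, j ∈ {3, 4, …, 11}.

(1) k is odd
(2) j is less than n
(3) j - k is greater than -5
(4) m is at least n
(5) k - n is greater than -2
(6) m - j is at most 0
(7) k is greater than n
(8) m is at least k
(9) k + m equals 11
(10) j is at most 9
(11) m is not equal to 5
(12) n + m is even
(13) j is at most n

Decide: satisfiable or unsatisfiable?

Constraints 2, 6, 7, and 8 give k ≤ m, m ≤ j, j < n, n < k. Chaining: k ≤ m ≤ j < n < k, which forces k < k — impossible.

Unsatisfiable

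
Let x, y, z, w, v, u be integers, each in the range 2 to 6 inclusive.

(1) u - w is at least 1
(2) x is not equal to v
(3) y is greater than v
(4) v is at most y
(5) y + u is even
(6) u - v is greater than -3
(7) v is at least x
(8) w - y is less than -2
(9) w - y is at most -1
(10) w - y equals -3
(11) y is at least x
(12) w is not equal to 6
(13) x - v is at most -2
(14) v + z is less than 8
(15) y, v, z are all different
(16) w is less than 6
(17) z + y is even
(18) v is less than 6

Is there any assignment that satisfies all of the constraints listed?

Setting (x, y, z, w, v, u) = (3, 6, 2, 3, 5, 4) satisfies everything: constraint 1: u - w = 1; constraint 6: u - v = -1; constraint 8: w - y = -3, and the others follow.

Satisfiable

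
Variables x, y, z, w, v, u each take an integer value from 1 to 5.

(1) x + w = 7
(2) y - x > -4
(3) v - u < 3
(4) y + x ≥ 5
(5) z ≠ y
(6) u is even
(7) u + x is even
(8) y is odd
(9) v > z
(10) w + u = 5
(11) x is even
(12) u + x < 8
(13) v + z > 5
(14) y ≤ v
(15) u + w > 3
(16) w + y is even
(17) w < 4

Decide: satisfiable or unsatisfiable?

Satisfiable

One satisfying assignment is x = 4, y = 3, z = 2, w = 3, v = 4, u = 2.
For the less obvious constraints — constraint 1: x + w = 7; constraint 2: y - x = -1; constraint 3: v - u = 2 — and the others hold by inspection.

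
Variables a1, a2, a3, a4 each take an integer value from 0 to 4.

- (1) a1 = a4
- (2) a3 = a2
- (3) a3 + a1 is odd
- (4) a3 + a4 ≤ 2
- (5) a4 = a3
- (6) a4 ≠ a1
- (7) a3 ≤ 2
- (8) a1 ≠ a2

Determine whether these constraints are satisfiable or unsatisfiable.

From constraints 1, 2, and 5, a1 = a4 = a3 = a2, so a1 = a2. But constraint 8 says a1 ≠ a2. Contradiction.

Unsatisfiable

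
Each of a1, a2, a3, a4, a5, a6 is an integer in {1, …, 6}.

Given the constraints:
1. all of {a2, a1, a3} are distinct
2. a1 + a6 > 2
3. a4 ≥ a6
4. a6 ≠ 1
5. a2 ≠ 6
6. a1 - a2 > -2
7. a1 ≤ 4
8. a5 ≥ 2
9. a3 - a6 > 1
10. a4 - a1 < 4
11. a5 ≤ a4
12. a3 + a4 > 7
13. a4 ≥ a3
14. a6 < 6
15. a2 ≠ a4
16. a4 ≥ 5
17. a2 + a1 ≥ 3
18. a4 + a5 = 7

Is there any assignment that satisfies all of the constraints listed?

Setting (a1, a2, a3, a4, a5, a6) = (2, 3, 5, 5, 2, 3) satisfies everything: constraint 2: a1 + a6 = 5; constraint 6: a1 - a2 = -1; constraint 9: a3 - a6 = 2, and the others follow.

Satisfiable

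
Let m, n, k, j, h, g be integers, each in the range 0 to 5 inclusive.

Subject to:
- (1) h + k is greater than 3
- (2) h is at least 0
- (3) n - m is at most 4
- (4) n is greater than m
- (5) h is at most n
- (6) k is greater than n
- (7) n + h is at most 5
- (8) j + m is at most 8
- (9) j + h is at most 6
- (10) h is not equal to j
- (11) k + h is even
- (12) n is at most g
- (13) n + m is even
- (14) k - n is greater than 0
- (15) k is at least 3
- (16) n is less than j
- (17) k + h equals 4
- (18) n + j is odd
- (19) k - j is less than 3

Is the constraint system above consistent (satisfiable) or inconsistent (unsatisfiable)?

Satisfiable

Try m = 1, n = 3, k = 4, j = 4, h = 0, g = 3.
Check constraint 1: h + k = 4; constraint 3: n - m = 2; constraint 7: n + h = 3. The remaining constraints are straightforward to verify.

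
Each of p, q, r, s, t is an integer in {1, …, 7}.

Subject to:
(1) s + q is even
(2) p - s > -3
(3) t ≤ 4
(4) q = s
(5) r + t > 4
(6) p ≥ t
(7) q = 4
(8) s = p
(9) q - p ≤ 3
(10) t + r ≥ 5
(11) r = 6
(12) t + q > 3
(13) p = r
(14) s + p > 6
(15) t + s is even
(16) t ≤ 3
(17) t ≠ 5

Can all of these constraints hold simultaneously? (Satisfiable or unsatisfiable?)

Unsatisfiable

Constraint 7 fixes q = 4 and constraint 11 fixes r = 6. Constraints 4, 8, and 13 give q = s = p = r, so q = r. But 4 ≠ 6 — contradiction.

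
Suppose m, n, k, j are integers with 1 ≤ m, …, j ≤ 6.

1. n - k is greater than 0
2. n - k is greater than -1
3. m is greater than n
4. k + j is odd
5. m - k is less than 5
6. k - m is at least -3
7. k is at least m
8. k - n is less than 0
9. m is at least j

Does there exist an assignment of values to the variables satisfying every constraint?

Unsatisfiable

Constraints 1, 3, and 7 give k < n, n < m, m ≤ k. Chaining: k < n < m ≤ k, which forces k < k — impossible.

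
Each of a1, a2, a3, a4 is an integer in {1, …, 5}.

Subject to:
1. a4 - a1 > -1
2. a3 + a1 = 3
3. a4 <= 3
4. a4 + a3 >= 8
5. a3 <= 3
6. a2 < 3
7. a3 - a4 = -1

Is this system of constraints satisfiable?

From constraint 3: a4 ≤ 3. From constraint 5: a3 ≤ 3. Hence a4 + a3 ≤ 6. But constraint 4 requires a4 + a3 ≥ 8, and 8 > 6. Contradiction.

Unsatisfiable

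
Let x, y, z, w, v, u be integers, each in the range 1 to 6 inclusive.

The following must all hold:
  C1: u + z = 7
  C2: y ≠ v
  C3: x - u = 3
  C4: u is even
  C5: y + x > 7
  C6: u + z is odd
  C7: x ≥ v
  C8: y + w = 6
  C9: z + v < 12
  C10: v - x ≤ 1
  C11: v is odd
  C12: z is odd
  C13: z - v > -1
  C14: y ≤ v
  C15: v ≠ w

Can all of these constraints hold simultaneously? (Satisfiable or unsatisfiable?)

One satisfying assignment is x = 5, y = 4, z = 5, w = 2, v = 5, u = 2.
For the less obvious constraints — constraint 1: u + z = 7; constraint 3: x - u = 3; constraint 5: y + x = 9 — and the others hold by inspection.

Satisfiable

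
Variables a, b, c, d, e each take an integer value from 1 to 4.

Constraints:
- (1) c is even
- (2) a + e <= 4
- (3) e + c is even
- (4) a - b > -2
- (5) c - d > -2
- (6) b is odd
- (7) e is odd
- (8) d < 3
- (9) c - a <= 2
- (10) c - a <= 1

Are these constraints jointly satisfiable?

Constraint 7 makes e odd and constraint 1 makes c even, so e + c must be odd. Constraint 3 says e + c is even — contradiction.

Unsatisfiable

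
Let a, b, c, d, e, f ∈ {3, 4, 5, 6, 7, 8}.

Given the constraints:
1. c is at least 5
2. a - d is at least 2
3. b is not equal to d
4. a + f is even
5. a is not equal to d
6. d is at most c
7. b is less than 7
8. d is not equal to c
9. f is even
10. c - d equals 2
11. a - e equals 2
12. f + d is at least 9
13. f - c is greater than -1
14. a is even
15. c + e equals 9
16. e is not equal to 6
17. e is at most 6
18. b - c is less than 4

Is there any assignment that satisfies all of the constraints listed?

The assignment a = 6, b = 6, c = 5, d = 3, e = 4, f = 6 works:
  constraint 2 holds since a - d = 3.
  constraint 10 holds since c - d = 2.
The rest check out directly.

Satisfiable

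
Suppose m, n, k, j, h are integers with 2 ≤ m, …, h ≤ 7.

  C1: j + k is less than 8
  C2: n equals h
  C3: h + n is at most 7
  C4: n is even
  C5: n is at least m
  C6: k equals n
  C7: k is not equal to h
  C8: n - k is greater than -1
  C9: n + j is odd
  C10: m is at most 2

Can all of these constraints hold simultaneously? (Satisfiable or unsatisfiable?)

Unsatisfiable

From constraints 2 and 6, k = n = h, so k = h. But constraint 7 says k ≠ h. Contradiction.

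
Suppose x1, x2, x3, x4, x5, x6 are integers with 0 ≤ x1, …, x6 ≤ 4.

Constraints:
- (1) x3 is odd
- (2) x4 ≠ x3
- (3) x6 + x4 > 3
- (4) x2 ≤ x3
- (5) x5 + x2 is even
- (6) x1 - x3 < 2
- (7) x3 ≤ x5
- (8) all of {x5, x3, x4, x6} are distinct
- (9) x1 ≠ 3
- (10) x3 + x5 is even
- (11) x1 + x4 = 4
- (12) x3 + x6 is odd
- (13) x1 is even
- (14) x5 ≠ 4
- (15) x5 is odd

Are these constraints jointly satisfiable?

Setting (x1, x2, x3, x4, x5, x6) = (0, 1, 1, 4, 3, 0) satisfies everything: constraint 3: x6 + x4 = 4; constraint 6: x1 - x3 = -1, and the others follow.

Satisfiable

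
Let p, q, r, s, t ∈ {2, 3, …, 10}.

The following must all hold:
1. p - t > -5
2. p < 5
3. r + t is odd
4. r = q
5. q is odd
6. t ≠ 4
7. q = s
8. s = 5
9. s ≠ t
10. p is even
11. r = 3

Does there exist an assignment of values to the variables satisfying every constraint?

Unsatisfiable

Constraint 11 fixes r = 3 and constraint 8 fixes s = 5. Constraints 4 and 7 give r = q = s, so r = s. But 3 ≠ 5 — contradiction.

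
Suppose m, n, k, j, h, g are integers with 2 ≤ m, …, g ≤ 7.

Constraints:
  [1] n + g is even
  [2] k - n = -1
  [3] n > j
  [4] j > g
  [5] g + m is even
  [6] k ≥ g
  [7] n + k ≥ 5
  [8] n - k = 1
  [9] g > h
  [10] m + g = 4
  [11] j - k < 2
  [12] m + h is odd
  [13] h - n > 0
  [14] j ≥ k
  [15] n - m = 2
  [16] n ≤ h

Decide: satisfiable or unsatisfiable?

Unsatisfiable

Constraints 3, 4, 9, and 13 give g < j, j < n, n < h, h < g. Chaining: g < j < n < h < g, which forces g < g — impossible.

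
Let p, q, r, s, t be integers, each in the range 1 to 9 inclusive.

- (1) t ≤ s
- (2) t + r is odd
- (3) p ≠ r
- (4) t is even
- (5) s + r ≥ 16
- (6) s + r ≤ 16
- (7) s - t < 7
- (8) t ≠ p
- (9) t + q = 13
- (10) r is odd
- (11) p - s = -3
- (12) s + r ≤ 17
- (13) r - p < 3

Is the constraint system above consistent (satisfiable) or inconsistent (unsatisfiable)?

The assignment p = 6, q = 9, r = 7, s = 9, t = 4 works:
  constraint 5 holds since s + r = 16.
  constraint 6 holds since s + r = 16.
  constraint 7 holds since s - t = 5.
The rest check out directly.

Satisfiable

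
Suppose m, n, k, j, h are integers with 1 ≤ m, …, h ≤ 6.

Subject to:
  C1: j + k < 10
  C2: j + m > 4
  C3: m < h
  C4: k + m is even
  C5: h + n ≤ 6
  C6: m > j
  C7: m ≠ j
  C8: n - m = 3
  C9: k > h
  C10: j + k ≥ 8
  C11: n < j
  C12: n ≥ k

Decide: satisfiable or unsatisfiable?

Unsatisfiable

Constraints 3, 6, 9, 11, and 12 give j < m, m < h, h < k, k ≤ n, n < j. Chaining: j < m < h < k ≤ n < j, which forces j < j — impossible.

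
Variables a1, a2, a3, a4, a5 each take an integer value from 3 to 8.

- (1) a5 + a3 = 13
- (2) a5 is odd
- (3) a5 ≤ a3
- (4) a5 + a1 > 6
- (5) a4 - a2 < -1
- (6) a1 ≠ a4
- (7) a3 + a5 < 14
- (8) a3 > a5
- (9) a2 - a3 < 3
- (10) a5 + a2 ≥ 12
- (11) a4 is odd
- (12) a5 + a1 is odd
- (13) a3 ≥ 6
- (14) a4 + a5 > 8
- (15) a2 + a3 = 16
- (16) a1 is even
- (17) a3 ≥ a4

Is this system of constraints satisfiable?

Try a1 = 4, a2 = 8, a3 = 8, a4 = 5, a5 = 5.
Check constraint 1: a5 + a3 = 13; constraint 4: a5 + a1 = 9; constraint 5: a4 - a2 = -3. The remaining constraints are straightforward to verify.

Satisfiable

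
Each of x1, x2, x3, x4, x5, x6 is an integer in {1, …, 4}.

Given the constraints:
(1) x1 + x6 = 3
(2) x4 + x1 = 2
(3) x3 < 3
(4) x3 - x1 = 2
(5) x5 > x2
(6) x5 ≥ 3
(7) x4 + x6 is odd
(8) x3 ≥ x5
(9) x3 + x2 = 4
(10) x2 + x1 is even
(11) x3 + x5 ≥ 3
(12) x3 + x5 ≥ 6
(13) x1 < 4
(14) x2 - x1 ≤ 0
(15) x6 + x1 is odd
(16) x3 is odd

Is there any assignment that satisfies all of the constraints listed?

From constraints 6 and 8: x3 ≥ x5 and x5 ≥ 3, so x3 ≥ 3. From constraint 3: x3 ≤ 2. But 2 < 3, so no value of x3 works.

Unsatisfiable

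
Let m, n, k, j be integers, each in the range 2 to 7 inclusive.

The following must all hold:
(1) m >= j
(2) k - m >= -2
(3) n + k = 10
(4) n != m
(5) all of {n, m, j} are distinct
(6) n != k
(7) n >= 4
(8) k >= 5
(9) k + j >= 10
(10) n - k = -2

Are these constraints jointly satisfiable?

Satisfiable

Take m = 7, n = 4, k = 6, j = 6. Then constraint 2: k - m = -1; constraint 3: n + k = 10; constraint 9: k + j = 12, and every other listed constraint is also met.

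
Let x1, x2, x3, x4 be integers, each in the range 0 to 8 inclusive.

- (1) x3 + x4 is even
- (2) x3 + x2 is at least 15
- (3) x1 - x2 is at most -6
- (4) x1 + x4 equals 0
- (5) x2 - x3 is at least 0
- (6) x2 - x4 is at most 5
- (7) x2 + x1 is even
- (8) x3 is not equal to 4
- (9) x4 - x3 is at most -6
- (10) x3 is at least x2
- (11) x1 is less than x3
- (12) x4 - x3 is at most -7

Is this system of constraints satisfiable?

Constraints 5, 6, and 12 give x2 − x3 ≥ 0, x3 − x4 ≥ 7, x4 − x2 ≥ -5.
Adding all 3 inequalities: the left sides telescope to 0, and the right sides sum to 0 + 7 + (-5) = 2. So 0 ≥ 2, which is false.

Unsatisfiable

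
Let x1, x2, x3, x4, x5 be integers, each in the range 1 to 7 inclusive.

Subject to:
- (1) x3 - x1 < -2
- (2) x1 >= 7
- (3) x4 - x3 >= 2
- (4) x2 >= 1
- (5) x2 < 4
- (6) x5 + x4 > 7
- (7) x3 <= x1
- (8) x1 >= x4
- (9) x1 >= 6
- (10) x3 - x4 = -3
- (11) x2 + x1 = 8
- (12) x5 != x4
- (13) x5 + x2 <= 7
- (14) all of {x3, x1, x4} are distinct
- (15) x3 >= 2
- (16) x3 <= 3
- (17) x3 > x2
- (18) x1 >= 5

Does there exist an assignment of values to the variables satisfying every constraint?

The assignment x1 = 7, x2 = 1, x3 = 2, x4 = 5, x5 = 3 works:
  constraint 1 holds since x3 - x1 = -5.
  constraint 3 holds since x4 - x3 = 3.
  constraint 6 holds since x5 + x4 = 8.
The rest check out directly.

Satisfiable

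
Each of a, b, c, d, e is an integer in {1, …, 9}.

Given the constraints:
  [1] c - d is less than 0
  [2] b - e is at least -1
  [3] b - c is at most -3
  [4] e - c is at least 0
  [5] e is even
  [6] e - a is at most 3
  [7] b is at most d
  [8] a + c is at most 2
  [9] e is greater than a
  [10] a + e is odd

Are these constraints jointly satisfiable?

Constraints 2, 3, and 4 give b − e ≥ -1, e − c ≥ 0, c − b ≥ 3.
Adding all 3 inequalities: the left sides telescope to 0, and the right sides sum to (-1) + 0 + 3 = 2. So 0 ≥ 2, which is false.

Unsatisfiable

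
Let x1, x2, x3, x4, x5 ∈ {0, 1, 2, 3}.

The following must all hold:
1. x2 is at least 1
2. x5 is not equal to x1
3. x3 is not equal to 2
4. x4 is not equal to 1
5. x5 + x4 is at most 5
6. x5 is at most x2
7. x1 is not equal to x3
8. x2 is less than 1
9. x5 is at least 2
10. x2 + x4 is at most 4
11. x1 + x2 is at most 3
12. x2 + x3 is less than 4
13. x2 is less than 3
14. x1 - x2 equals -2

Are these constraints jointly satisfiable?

From constraints 6 and 9: x2 ≥ x5 and x5 ≥ 2, so x2 ≥ 2. From constraint 8: x2 ≤ 0. But 0 < 2, so no value of x2 works.

Unsatisfiable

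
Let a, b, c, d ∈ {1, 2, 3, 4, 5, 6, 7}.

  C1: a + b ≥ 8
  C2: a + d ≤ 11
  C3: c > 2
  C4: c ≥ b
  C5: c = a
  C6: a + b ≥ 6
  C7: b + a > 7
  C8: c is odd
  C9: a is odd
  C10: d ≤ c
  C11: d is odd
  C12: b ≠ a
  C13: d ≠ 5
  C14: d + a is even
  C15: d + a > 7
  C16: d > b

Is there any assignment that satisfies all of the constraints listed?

Satisfiable

Try a = 7, b = 2, c = 7, d = 3.
Check constraint 1: a + b = 9; constraint 2: a + d = 10; constraint 6: a + b = 9. The remaining constraints are straightforward to verify.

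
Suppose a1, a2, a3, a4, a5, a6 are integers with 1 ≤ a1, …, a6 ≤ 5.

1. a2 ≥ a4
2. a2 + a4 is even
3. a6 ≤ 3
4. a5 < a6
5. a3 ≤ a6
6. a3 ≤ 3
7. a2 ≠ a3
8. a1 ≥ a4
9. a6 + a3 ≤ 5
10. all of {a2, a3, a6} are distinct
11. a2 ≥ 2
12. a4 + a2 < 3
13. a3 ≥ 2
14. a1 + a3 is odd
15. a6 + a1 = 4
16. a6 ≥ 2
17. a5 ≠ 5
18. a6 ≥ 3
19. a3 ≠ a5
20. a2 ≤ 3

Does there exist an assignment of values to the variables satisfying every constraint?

Unsatisfiable

Constraints 3, 6, 11, 13, 16, and 20 confine each of a2, a3, a6 to the 2 values {2, 3}.
Constraint 10 requires all 3 of them to be distinct, but only 2 values are available — impossible by the pigeonhole principle.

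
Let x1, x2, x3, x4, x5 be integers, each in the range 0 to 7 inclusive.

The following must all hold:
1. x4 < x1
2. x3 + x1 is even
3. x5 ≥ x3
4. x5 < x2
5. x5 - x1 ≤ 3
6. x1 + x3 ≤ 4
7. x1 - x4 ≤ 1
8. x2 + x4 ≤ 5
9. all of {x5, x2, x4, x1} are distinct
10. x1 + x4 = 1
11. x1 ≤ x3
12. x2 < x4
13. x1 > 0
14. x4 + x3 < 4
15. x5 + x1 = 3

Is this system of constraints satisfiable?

Constraints 1, 3, 4, 11, and 12 give x3 ≤ x5, x5 < x2, x2 < x4, x4 < x1, x1 ≤ x3. Chaining: x3 ≤ x5 < x2 < x4 < x1 ≤ x3, which forces x3 < x3 — impossible.

Unsatisfiable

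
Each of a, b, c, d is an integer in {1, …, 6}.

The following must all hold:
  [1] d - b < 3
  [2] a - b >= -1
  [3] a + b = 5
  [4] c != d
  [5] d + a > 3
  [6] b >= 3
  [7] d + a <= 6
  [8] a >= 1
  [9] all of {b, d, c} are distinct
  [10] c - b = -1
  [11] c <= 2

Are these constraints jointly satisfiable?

Satisfiable

Setting (a, b, c, d) = (2, 3, 2, 4) satisfies everything: constraint 1: d - b = 1; constraint 2: a - b = -1, and the others follow.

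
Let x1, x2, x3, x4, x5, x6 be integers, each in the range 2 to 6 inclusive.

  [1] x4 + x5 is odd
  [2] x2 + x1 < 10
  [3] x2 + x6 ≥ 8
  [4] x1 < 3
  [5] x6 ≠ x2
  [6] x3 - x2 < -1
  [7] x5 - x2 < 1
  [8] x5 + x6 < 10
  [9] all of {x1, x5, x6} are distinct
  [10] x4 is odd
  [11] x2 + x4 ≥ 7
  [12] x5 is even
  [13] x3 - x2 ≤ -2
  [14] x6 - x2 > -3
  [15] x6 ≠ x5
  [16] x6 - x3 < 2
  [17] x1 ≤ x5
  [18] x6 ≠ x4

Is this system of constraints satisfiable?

Try x1 = 2, x2 = 5, x3 = 3, x4 = 5, x5 = 4, x6 = 3.
Check constraint 2: x2 + x1 = 7; constraint 3: x2 + x6 = 8. The remaining constraints are straightforward to verify.

Satisfiable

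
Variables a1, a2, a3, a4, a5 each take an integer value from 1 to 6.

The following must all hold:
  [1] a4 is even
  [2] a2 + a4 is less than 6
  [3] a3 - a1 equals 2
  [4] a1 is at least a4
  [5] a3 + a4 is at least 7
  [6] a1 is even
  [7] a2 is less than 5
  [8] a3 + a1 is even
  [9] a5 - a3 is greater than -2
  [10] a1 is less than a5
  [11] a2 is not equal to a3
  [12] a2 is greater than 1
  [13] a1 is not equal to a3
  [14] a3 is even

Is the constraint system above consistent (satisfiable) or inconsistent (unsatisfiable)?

Setting (a1, a2, a3, a4, a5) = (4, 2, 6, 2, 6) satisfies everything: constraint 2: a2 + a4 = 4; constraint 3: a3 - a1 = 2; constraint 5: a3 + a4 = 8, and the others follow.

Satisfiable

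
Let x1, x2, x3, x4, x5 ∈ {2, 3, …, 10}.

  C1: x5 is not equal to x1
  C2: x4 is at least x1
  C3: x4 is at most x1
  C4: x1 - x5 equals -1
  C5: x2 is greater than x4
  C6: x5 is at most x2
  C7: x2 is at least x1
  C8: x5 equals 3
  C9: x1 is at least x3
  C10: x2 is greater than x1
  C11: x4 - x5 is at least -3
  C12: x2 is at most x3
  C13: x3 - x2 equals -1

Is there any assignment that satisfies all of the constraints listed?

Unsatisfiable

Constraints 2, 5, 9, and 12 give x2 ≤ x3, x3 ≤ x1, x1 ≤ x4, x4 < x2. Chaining: x2 ≤ x3 ≤ x1 ≤ x4 < x2, which forces x2 < x2 — impossible.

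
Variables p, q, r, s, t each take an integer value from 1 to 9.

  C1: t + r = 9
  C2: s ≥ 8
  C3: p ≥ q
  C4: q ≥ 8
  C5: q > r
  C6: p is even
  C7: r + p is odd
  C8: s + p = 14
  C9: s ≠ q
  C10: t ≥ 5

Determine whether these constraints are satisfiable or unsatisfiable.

From constraint 2: s ≥ 8. From constraints 3 and 4: p ≥ q ≥ 8. Hence s + p ≥ 16. But constraint 8 requires s + p = 14, and 14 < 16. Contradiction.

Unsatisfiable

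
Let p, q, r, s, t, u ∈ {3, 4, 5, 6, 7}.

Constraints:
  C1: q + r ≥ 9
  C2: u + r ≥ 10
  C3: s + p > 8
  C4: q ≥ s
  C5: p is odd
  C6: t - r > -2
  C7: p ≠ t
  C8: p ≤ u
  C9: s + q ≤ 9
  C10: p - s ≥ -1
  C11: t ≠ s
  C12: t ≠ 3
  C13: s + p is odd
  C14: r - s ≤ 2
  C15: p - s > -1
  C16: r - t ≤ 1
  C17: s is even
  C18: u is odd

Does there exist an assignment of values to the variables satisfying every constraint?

Setting (p, q, r, s, t, u) = (5, 5, 5, 4, 6, 7) satisfies everything: constraint 1: q + r = 10; constraint 2: u + r = 12; constraint 3: s + p = 9, and the others follow.

Satisfiable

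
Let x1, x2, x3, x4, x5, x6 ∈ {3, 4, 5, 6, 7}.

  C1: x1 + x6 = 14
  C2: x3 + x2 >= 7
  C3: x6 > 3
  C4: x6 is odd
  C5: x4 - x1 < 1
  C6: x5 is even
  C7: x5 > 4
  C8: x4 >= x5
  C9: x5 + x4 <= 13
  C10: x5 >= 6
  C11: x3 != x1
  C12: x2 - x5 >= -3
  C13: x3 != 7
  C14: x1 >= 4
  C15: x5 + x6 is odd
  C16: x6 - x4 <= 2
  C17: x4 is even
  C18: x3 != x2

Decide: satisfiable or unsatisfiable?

Take x1 = 7, x2 = 3, x3 = 4, x4 = 6, x5 = 6, x6 = 7. Then constraint 1: x1 + x6 = 14; constraint 2: x3 + x2 = 7, and every other listed constraint is also met.

Satisfiable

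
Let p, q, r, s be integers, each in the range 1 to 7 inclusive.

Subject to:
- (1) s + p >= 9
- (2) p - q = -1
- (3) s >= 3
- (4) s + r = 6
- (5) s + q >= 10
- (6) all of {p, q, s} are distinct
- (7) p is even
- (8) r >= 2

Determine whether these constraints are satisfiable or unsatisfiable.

Satisfiable

Take p = 6, q = 7, r = 2, s = 4. Then constraint 1: s + p = 10; constraint 2: p - q = -1; constraint 4: s + r = 6, and every other listed constraint is also met.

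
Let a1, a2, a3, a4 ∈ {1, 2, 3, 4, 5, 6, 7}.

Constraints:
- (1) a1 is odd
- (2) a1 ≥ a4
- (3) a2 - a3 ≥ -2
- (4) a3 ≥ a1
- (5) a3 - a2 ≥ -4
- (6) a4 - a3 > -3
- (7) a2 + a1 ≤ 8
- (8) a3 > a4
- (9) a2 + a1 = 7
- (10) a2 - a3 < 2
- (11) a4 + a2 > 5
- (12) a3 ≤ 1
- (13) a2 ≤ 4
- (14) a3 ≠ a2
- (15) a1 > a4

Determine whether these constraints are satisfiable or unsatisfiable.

From constraint 13: a2 ≤ 4. From constraints 4 and 12: a1 ≤ a3 ≤ 1. Hence a2 + a1 ≤ 5. But constraint 9 requires a2 + a1 = 7, and 7 > 5. Contradiction.

Unsatisfiable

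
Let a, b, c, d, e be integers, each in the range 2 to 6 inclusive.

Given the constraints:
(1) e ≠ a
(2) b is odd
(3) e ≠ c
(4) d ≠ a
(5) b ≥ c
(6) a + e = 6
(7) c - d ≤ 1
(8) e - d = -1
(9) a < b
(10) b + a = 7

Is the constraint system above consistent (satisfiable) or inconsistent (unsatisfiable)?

The assignment a = 2, b = 5, c = 5, d = 5, e = 4 works:
  constraint 6 holds since a + e = 6.
  constraint 7 holds since c - d = 0.
The rest check out directly.

Satisfiable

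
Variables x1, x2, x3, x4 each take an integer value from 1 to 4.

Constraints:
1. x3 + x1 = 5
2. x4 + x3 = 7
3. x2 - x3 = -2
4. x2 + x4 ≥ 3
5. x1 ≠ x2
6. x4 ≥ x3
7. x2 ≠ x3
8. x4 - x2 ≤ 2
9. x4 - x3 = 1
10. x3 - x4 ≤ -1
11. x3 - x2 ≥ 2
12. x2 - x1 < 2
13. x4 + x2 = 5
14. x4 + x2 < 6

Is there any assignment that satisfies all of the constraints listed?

Constraints 8, 10, and 11 give x2 − x4 ≥ -2, x4 − x3 ≥ 1, x3 − x2 ≥ 2.
Adding all 3 inequalities: the left sides telescope to 0, and the right sides sum to (-2) + 1 + 2 = 1. So 0 ≥ 1, which is false.

Unsatisfiable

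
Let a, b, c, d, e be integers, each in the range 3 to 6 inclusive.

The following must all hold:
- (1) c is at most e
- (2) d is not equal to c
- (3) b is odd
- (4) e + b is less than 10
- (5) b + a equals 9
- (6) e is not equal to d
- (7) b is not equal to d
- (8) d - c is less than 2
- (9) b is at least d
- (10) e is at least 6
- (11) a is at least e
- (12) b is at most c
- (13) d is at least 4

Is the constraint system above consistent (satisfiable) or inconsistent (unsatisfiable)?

Unsatisfiable

From constraints 9 and 13: b ≥ d ≥ 4. From constraints 10 and 11: a ≥ e ≥ 6. Hence b + a ≥ 10. But constraint 5 requires b + a = 9, and 9 < 10. Contradiction.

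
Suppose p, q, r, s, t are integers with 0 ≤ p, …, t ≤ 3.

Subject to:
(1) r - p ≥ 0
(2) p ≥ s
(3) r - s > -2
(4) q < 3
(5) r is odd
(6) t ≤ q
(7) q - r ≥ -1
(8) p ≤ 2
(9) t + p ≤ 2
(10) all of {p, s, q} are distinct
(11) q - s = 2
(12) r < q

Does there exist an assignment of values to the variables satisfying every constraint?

Setting (p, q, r, s, t) = (1, 2, 1, 0, 1) satisfies everything: constraint 1: r - p = 0; constraint 3: r - s = 1; constraint 7: q - r = 1, and the others follow.

Satisfiable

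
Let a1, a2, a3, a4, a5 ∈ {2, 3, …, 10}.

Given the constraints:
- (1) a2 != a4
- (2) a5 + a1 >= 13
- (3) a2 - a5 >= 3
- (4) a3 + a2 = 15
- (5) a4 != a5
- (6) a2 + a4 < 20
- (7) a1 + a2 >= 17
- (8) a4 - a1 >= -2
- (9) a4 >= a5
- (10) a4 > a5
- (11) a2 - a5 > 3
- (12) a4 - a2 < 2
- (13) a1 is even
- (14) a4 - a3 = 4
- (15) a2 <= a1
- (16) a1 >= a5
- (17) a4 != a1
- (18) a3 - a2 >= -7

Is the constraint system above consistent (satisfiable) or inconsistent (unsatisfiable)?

Satisfiable

Take a1 = 10, a2 = 10, a3 = 5, a4 = 9, a5 = 4. Then constraint 2: a5 + a1 = 14; constraint 3: a2 - a5 = 6; constraint 4: a3 + a2 = 15, and every other listed constraint is also met.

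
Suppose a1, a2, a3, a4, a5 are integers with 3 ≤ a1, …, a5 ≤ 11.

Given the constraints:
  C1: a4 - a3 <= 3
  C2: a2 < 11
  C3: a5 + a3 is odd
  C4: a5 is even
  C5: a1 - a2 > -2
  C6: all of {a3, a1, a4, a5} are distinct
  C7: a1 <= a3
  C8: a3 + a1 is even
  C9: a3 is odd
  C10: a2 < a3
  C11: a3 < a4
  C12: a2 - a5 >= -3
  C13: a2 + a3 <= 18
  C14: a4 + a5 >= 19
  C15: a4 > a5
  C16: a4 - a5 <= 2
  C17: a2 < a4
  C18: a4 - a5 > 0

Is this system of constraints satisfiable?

Satisfiable

The assignment a1 = 7, a2 = 7, a3 = 9, a4 = 11, a5 = 10 works:
  constraint 1 holds since a4 - a3 = 2.
  constraint 5 holds since a1 - a2 = 0.
The rest check out directly.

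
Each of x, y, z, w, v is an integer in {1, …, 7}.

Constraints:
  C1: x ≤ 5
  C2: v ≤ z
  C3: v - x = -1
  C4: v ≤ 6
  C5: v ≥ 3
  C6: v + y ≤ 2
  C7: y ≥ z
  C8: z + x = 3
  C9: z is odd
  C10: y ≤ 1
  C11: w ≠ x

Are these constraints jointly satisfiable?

From constraints 2 and 5: z ≥ v and v ≥ 3, so z ≥ 3. From constraints 7 and 10: z ≤ y and y ≤ 1, so z ≤ 1. But 1 < 3, so no value of z works.

Unsatisfiable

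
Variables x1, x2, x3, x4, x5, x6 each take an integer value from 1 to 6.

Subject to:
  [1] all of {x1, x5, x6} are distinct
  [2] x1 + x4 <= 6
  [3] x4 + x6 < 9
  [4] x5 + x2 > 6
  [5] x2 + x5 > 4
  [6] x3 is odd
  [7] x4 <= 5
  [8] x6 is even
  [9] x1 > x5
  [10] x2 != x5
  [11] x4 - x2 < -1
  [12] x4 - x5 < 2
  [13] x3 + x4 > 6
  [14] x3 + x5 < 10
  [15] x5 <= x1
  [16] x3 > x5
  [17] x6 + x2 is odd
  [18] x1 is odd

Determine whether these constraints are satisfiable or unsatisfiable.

Setting (x1, x2, x3, x4, x5, x6) = (3, 5, 5, 2, 2, 4) satisfies everything: constraint 2: x1 + x4 = 5; constraint 3: x4 + x6 = 6; constraint 4: x5 + x2 = 7, and the others follow.

Satisfiable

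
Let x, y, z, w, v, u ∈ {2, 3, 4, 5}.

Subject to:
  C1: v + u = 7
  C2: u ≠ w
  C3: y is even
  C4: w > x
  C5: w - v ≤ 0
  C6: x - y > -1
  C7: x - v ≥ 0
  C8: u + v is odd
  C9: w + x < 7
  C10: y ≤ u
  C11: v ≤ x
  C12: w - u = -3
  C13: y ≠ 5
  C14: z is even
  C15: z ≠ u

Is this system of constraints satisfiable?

Constraints 4, 5, and 11 give w ≤ v, v ≤ x, x < w. Chaining: w ≤ v ≤ x < w, which forces w < w — impossible.

Unsatisfiable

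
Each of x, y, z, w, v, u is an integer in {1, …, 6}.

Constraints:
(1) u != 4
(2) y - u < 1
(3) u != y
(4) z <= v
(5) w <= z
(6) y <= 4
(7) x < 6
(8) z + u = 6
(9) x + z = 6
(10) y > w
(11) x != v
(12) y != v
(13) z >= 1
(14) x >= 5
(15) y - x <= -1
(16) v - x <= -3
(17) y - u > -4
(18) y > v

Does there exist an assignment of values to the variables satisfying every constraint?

Try x = 5, y = 4, z = 1, w = 1, v = 1, u = 5.
Check constraint 2: y - u = -1; constraint 8: z + u = 6; constraint 9: x + z = 6. The remaining constraints are straightforward to verify.

Satisfiable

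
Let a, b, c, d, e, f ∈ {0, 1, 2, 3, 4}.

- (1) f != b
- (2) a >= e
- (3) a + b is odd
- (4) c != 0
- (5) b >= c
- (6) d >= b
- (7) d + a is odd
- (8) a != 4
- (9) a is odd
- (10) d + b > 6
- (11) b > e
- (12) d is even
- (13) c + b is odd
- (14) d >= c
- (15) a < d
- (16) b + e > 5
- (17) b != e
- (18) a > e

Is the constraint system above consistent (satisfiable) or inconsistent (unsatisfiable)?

Satisfiable

Setting (a, b, c, d, e, f) = (3, 4, 1, 4, 2, 3) satisfies everything: constraint 3: a + b = 7 is odd; constraint 10: d + b = 8; constraint 16: b + e = 6, and the others follow.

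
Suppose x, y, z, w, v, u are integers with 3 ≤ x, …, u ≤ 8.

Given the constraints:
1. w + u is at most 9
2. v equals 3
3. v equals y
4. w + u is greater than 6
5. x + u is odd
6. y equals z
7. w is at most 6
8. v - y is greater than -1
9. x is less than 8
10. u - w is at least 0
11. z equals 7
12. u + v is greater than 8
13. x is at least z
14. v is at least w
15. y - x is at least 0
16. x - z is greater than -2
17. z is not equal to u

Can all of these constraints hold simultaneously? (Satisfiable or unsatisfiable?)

Unsatisfiable

Constraint 2 fixes v = 3 and constraint 11 fixes z = 7. Constraints 3 and 6 give v = y = z, so v = z. But 3 ≠ 7 — contradiction.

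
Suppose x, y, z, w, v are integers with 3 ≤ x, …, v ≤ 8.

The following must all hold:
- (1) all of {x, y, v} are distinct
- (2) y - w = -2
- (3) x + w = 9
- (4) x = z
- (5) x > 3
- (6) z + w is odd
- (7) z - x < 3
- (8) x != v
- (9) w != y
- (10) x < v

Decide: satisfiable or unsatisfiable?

Satisfiable

Take x = 4, y = 3, z = 4, w = 5, v = 5. Then constraint 2: y - w = -2; constraint 3: x + w = 9; constraint 7: z - x = 0, and every other listed constraint is also met.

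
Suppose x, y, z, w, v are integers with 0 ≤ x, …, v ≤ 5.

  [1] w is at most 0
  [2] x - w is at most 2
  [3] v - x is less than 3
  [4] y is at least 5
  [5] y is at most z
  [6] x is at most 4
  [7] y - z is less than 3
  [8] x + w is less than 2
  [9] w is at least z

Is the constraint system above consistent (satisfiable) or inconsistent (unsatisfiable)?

Unsatisfiable

From constraints 4 and 5: z ≥ y and y ≥ 5, so z ≥ 5. From constraints 1 and 9: z ≤ w and w ≤ 0, so z ≤ 0. But 0 < 5, so no value of z works.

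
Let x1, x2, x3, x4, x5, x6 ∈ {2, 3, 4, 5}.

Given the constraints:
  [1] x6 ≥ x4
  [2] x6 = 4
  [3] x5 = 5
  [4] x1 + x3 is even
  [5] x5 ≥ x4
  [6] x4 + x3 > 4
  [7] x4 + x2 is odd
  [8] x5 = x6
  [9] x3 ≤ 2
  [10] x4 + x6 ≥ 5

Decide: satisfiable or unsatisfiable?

Constraint 3 fixes x5 = 5 and constraint 2 fixes x6 = 4, but constraint 8 requires x5 = x6. Since 5 ≠ 4, contradiction.

Unsatisfiable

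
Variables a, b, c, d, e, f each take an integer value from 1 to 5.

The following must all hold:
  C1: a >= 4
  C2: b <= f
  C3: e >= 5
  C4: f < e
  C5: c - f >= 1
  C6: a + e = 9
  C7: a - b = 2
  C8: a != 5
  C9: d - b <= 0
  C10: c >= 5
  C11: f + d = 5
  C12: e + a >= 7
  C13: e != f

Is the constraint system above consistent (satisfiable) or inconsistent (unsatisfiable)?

Satisfiable

One satisfying assignment is a = 4, b = 2, c = 5, d = 1, e = 5, f = 4.
For the less obvious constraints — constraint 5: c - f = 1; constraint 6: a + e = 9; constraint 7: a - b = 2 — and the others hold by inspection.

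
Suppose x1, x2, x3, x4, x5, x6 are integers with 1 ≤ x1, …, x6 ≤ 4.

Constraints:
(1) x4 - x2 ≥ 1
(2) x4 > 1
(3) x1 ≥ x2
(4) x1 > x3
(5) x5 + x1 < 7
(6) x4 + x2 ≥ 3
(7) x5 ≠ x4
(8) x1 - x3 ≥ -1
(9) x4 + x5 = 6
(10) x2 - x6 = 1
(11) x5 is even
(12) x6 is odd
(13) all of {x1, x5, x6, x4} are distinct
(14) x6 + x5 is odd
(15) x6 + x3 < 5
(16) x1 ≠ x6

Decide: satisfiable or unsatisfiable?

Satisfiable

One satisfying assignment is x1 = 3, x2 = 2, x3 = 1, x4 = 4, x5 = 2, x6 = 1.
For the less obvious constraints — constraint 1: x4 - x2 = 2; constraint 5: x5 + x1 = 5 — and the others hold by inspection.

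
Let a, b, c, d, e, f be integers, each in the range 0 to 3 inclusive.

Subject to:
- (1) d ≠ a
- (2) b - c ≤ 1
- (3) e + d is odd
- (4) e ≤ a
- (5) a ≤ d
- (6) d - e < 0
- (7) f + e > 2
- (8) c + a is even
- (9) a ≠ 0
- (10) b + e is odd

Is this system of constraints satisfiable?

Constraints 4, 5, and 6 give a ≤ d, d < e, e ≤ a. Chaining: a ≤ d < e ≤ a, which forces a < a — impossible.

Unsatisfiable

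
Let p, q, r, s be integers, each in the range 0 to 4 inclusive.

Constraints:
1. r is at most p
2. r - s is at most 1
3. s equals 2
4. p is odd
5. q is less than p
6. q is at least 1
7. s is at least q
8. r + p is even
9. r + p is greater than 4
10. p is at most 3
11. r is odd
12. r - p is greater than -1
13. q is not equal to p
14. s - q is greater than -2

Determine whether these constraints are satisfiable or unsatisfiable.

Satisfiable

Try p = 3, q = 2, r = 3, s = 2.
Check constraint 2: r - s = 1; constraint 9: r + p = 6. The remaining constraints are straightforward to verify.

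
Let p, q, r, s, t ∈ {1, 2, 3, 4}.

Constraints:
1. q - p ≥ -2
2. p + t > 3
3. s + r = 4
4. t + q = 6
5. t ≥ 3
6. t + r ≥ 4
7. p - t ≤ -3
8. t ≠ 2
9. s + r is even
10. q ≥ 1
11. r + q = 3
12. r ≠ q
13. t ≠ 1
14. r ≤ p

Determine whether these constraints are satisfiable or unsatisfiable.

Satisfiable

One satisfying assignment is p = 1, q = 2, r = 1, s = 3, t = 4.
For the less obvious constraints — constraint 1: q - p = 1; constraint 2: p + t = 5; constraint 3: s + r = 4 — and the others hold by inspection.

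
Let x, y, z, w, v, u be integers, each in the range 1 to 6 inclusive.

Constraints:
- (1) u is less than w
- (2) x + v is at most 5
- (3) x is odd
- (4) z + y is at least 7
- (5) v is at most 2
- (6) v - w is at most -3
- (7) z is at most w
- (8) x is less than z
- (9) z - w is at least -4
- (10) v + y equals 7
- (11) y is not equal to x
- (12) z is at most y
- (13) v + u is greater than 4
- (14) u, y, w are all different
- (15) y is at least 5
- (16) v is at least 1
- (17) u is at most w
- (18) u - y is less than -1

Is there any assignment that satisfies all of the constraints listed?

Satisfiable

Try x = 1, y = 5, z = 2, w = 6, v = 2, u = 3.
Check constraint 2: x + v = 3; constraint 4: z + y = 7. The remaining constraints are straightforward to verify.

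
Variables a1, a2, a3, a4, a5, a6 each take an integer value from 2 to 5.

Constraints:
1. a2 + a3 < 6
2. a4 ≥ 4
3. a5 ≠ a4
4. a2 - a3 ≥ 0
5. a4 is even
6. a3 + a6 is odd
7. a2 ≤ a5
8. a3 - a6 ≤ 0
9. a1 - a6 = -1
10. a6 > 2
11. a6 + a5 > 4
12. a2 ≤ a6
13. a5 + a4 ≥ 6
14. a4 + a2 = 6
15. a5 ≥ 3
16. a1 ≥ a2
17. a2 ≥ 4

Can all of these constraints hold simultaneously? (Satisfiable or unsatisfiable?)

From constraint 2: a4 ≥ 4. From constraint 17: a2 ≥ 4. Hence a4 + a2 ≥ 8. But constraint 14 requires a4 + a2 = 6, and 6 < 8. Contradiction.

Unsatisfiable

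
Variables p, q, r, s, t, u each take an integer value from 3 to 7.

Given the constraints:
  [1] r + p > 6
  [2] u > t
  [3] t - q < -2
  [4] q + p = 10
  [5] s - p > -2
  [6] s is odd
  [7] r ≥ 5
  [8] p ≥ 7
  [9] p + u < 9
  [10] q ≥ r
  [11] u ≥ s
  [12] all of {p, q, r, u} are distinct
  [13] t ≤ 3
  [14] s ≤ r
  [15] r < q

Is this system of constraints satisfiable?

From constraints 7 and 10: q ≥ r ≥ 5. From constraint 8: p ≥ 7. Hence q + p ≥ 12. But constraint 4 requires q + p = 10, and 10 < 12. Contradiction.

Unsatisfiable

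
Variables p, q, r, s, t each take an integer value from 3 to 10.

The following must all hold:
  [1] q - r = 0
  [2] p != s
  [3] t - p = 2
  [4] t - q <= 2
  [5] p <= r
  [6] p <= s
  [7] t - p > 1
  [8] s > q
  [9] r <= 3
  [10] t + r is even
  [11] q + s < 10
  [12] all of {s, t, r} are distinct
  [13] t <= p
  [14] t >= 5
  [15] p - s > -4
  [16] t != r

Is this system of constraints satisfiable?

From constraints 13 and 14: p ≥ t and t ≥ 5, so p ≥ 5. From constraints 5 and 9: p ≤ r and r ≤ 3, so p ≤ 3. But 3 < 5, so no value of p works.

Unsatisfiable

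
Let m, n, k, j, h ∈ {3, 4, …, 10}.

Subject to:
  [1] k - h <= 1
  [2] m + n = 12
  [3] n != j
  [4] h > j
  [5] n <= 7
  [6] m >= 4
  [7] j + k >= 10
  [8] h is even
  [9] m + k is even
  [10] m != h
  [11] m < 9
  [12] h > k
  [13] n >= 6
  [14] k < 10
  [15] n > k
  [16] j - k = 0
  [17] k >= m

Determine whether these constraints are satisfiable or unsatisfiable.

Satisfiable

Setting (m, n, k, j, h) = (5, 7, 5, 5, 6) satisfies everything: constraint 1: k - h = -1; constraint 2: m + n = 12, and the others follow.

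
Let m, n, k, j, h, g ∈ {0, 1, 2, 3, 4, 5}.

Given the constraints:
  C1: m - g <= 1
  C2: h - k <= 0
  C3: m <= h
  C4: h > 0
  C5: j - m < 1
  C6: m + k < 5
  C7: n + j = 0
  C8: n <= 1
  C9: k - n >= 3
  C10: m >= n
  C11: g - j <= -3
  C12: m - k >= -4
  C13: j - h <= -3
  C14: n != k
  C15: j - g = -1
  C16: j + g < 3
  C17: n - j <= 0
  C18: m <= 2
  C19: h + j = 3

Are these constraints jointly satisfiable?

Constraints 1, 2, 11, 12, and 13 give g − m ≥ -1, m − k ≥ -4, k − h ≥ 0, h − j ≥ 3, j − g ≥ 3.
Adding all 5 inequalities: the left sides telescope to 0, and the right sides sum to (-1) + (-4) + 0 + 3 + 3 = 1. So 0 ≥ 1, which is false.

Unsatisfiable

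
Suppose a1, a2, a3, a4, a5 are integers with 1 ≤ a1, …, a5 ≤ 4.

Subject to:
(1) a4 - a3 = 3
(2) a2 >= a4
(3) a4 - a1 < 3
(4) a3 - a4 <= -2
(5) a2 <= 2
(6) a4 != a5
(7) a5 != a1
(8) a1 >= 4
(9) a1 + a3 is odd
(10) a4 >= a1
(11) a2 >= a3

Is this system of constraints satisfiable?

From constraints 8 and 10: a4 ≥ a1 and a1 ≥ 4, so a4 ≥ 4. From constraints 2 and 5: a4 ≤ a2 and a2 ≤ 2, so a4 ≤ 2. But 2 < 4, so no value of a4 works.

Unsatisfiable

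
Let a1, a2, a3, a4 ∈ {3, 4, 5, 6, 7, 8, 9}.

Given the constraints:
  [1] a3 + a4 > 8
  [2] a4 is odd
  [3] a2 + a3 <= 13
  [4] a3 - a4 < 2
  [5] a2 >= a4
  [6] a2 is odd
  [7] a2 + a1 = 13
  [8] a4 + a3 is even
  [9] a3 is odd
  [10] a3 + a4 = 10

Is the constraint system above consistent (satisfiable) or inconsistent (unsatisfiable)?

Satisfiable

Setting (a1, a2, a3, a4) = (8, 5, 5, 5) satisfies everything: constraint 1: a3 + a4 = 10; constraint 3: a2 + a3 = 10, and the others follow.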